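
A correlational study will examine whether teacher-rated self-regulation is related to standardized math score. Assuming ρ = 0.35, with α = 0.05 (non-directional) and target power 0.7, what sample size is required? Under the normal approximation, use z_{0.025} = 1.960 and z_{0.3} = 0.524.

Fisher's z: C = ½·ln((1+r)/(1−r)) = ½·ln(2.0769) = 0.3654.
n = ((z_{α/2} + z_β)/C)² + 3.
(1.960 + 0.524) / 0.3654 = 2.484 / 0.3654 = 6.798.
n = 6.798² + 3 = 46.21 + 3 = 49.2.
Round up.

n = 50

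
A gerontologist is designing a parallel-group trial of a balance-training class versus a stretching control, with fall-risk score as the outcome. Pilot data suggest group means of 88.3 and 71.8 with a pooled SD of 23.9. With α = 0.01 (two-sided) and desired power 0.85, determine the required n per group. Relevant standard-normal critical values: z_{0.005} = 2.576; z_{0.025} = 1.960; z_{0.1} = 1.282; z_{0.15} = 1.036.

n = 55 per group

Cohen's d = |M₁ − M₂| / SD_pooled = |88.3 − 71.8| / 23.9 = 16.5 / 23.9 = 0.690.
For two independent groups with equal n: n = 2·((z_{α/2} + z_β) / d)².
z_{α/2} + z_β = 2.576 + 1.036 = 3.612.
n = 2 × (3.612 / 0.690)² = 2 × 5.235² = 2 × 27.40 = 54.8.
Round up to the next whole participant.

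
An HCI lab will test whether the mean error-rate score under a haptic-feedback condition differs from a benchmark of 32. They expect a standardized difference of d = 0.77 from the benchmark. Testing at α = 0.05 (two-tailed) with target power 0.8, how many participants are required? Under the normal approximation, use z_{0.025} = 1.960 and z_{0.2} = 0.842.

For a one-sample test: n = ((z_{α/2} + z_β) / d)².
z_{α/2} + z_β = 1.960 + 0.842 = 2.802.
n = (2.802 / 0.77)² = 3.639² = 13.24.
Round up.

n = 14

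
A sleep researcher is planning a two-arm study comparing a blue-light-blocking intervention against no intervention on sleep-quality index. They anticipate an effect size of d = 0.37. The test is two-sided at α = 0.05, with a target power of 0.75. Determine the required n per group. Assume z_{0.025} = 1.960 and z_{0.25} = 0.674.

n = 102 per group

For two independent groups with equal n: n = 2·((z_{α/2} + z_β) / d)².
z_{α/2} + z_β = 1.960 + 0.674 = 2.634.
n = 2 × (2.634 / 0.37)² = 2 × 7.119² = 2 × 50.68 = 101.4.
Round up to the next whole participant.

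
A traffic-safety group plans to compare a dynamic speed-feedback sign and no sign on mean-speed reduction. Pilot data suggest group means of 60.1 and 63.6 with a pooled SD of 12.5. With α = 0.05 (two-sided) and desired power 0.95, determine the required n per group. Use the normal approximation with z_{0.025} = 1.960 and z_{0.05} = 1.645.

Cohen's d = |M₁ − M₂| / SD_pooled = |60.1 − 63.6| / 12.5 = 3.5 / 12.5 = 0.280.
For two independent groups with equal n: n = 2·((z_{α/2} + z_β) / d)².
z_{α/2} + z_β = 1.960 + 1.645 = 3.605.
n = 2 × (3.605 / 0.280)² = 2 × 12.875² = 2 × 165.77 = 331.5.
Round up to the next whole participant.

n = 332 per group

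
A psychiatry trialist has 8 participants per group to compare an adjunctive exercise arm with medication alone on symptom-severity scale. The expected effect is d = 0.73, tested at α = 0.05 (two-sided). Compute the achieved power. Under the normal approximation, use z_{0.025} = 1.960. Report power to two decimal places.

For two equal groups, power = Φ(d·√(n/2) − z_{α/2}).
d·√(n/2) = 0.73 × √(8/2) = 0.73 × 2.000 = 1.460.
z_β = 1.460 − 1.960 = -0.500.
Power = Φ(-0.500) = 0.309.

power ≈ 0.31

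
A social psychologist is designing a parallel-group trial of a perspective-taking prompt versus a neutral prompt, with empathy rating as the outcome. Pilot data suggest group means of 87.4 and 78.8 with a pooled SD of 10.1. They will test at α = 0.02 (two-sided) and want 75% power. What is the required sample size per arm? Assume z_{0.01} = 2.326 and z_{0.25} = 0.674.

Cohen's d = |M₁ − M₂| / SD_pooled = |87.4 − 78.8| / 10.1 = 8.6 / 10.1 = 0.851.
For two independent groups with equal n: n = 2·((z_{α/2} + z_β) / d)².
z_{α/2} + z_β = 2.326 + 0.674 = 3.000.
n = 2 × (3.000 / 0.851)² = 2 × 3.525² = 2 × 12.43 = 24.9.
Round up to the next whole participant.

n = 25 per group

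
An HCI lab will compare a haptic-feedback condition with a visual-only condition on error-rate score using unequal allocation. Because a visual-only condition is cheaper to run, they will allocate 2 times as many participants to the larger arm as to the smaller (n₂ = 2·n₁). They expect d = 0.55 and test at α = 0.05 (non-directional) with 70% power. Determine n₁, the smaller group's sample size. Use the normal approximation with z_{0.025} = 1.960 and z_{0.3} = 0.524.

n₁ = 31

With allocation ratio k = n₂/n₁ = 2, Var(x̄₁−x̄₂) = σ²(1/n₁ + 1/(k·n₁)) = σ²·(k+1)/(k·n₁).
So n₁ = (1 + 1/k)·((z_{α/2} + z_β)/d)² = 1.500 × (2.484/0.55)².
n₁ = 1.500 × 20.40 = 30.6.
Round up: n₁ = 31, giving n₂ = 2 × 31 = 62.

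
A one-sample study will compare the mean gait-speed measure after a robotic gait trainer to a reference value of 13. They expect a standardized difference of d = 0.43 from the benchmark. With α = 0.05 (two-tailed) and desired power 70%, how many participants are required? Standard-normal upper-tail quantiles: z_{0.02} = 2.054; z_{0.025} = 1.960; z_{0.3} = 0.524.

For a one-sample test: n = ((z_{α/2} + z_β) / d)².
z_{α/2} + z_β = 1.960 + 0.524 = 2.484.
n = (2.484 / 0.43)² = 5.777² = 33.37.
Round up.

n = 34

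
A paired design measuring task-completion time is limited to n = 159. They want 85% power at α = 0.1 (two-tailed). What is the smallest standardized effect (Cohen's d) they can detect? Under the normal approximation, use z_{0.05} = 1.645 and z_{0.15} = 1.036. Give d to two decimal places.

For a single sample (or paired design) of n = 159: d_min = (z_{α/2} + z_β)/√n.
z-sum = 1.645 + 1.036 = 2.681.
d_min = 2.681 / √159 = 2.681 / 12.610 = 0.213.

d_min ≈ 0.21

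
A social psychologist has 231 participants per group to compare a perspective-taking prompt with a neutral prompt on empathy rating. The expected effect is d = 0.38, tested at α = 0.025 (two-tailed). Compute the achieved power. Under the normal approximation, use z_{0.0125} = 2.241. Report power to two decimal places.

For two equal groups, power = Φ(d·√(n/2) − z_{α/2}).
d·√(n/2) = 0.38 × √(231/2) = 0.38 × 10.747 = 4.084.
z_β = 4.084 − 2.241 = 1.843.
Power = Φ(1.843) = 0.967.

power ≈ 0.97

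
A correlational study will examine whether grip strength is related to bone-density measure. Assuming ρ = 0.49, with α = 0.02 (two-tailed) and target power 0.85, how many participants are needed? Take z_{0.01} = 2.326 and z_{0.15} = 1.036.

Fisher's z: C = ½·ln((1+r)/(1−r)) = ½·ln(2.9216) = 0.5361.
n = ((z_{α/2} + z_β)/C)² + 3.
(2.326 + 1.036) / 0.5361 = 3.362 / 0.5361 = 6.271.
n = 6.271² + 3 = 39.33 + 3 = 42.3.
Round up.

n = 43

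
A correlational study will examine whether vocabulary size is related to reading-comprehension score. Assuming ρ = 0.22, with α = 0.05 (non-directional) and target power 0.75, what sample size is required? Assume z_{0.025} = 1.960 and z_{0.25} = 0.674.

n = 142

Fisher's z: C = ½·ln((1+r)/(1−r)) = ½·ln(1.5641) = 0.2237.
n = ((z_{α/2} + z_β)/C)² + 3.
(1.960 + 0.674) / 0.2237 = 2.634 / 0.2237 = 11.775.
n = 11.775² + 3 = 138.64 + 3 = 141.6.
Round up.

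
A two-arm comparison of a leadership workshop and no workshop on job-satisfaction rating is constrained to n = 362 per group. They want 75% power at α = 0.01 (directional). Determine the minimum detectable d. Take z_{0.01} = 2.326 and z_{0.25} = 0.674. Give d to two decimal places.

d_min ≈ 0.22

For two independent groups of n = 362 each: d_min = (z_{α} + z_β)·√(2/n).
z-sum = 2.326 + 0.674 = 3.000.
d_min = 3.000 × √(2/362) = 3.000 × 0.0743 = 0.223.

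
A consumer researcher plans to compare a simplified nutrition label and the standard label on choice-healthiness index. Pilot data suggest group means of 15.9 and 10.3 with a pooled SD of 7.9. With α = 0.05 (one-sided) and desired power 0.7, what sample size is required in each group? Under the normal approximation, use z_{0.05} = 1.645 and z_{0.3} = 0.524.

Cohen's d = |M₁ − M₂| / SD_pooled = |15.9 − 10.3| / 7.9 = 5.6 / 7.9 = 0.709.
For two independent groups with equal n: n = 2·((z_{α} + z_β) / d)².
z_{α} + z_β = 1.645 + 0.524 = 2.169.
n = 2 × (2.169 / 0.709)² = 2 × 3.059² = 2 × 9.36 = 18.7.
Round up to the next whole participant.

n = 19 per group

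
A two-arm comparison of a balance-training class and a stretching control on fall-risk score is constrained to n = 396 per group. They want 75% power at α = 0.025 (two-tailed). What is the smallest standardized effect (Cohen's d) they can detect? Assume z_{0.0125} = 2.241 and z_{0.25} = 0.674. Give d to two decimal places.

d_min ≈ 0.21

For two independent groups of n = 396 each: d_min = (z_{α/2} + z_β)·√(2/n).
z-sum = 2.241 + 0.674 = 2.915.
d_min = 2.915 × √(2/396) = 2.915 × 0.0711 = 0.207.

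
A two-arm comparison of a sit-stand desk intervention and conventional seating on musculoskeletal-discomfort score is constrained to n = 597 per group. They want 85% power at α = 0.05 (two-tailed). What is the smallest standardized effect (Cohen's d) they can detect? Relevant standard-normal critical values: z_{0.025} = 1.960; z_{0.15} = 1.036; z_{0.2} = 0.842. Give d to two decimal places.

For two independent groups of n = 597 each: d_min = (z_{α/2} + z_β)·√(2/n).
z-sum = 1.960 + 1.036 = 2.996.
d_min = 2.996 × √(2/597) = 2.996 × 0.0579 = 0.173.

d_min ≈ 0.17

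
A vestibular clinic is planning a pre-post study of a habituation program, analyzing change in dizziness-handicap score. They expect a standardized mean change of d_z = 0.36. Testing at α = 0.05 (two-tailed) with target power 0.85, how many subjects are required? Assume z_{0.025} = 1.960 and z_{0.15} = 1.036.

n = 70 pairs

For a paired (one-sample on differences) test: n = ((z_{α/2} + z_β) / d)².
z_{α/2} + z_β = 1.960 + 1.036 = 2.996.
n = (2.996 / 0.36)² = 8.322² = 69.26.
Round up.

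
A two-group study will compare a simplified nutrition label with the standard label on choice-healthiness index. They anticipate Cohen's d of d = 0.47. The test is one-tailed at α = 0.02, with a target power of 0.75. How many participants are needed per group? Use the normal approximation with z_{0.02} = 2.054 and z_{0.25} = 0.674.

n = 68 per group

For two independent groups with equal n: n = 2·((z_{α} + z_β) / d)².
z_{α} + z_β = 2.054 + 0.674 = 2.728.
n = 2 × (2.728 / 0.47)² = 2 × 5.804² = 2 × 33.69 = 67.4.
Round up to the next whole participant.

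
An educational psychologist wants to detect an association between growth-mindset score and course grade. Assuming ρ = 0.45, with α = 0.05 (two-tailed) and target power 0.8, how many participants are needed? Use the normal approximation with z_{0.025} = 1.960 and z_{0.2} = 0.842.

n = 37

Fisher's z: C = ½·ln((1+r)/(1−r)) = ½·ln(2.6364) = 0.4847.
n = ((z_{α/2} + z_β)/C)² + 3.
(1.960 + 0.842) / 0.4847 = 2.802 / 0.4847 = 5.781.
n = 5.781² + 3 = 33.42 + 3 = 36.4.
Round up.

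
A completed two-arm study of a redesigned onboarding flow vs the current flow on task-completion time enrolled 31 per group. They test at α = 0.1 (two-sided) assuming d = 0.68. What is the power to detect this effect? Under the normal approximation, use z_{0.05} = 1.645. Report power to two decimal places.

For two equal groups, power = Φ(d·√(n/2) − z_{α/2}).
d·√(n/2) = 0.68 × √(31/2) = 0.68 × 3.937 = 2.677.
z_β = 2.677 − 1.645 = 1.032.
Power = Φ(1.032) = 0.849.

power ≈ 0.85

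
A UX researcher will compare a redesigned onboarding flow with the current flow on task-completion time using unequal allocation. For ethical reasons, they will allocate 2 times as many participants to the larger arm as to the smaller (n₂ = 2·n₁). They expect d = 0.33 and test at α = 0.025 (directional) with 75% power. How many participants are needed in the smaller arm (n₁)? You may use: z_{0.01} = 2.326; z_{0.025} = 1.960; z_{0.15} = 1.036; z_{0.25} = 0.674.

With allocation ratio k = n₂/n₁ = 2, Var(x̄₁−x̄₂) = σ²(1/n₁ + 1/(k·n₁)) = σ²·(k+1)/(k·n₁).
So n₁ = (1 + 1/k)·((z_{α} + z_β)/d)² = 1.500 × (2.634/0.33)².
n₁ = 1.500 × 63.71 = 95.6.
Round up: n₁ = 96, giving n₂ = 2 × 96 = 192.

n₁ = 96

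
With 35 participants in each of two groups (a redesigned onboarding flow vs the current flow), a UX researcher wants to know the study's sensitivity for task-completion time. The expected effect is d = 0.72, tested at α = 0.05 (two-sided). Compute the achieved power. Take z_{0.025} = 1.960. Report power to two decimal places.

For two equal groups, power = Φ(d·√(n/2) − z_{α/2}).
d·√(n/2) = 0.72 × √(35/2) = 0.72 × 4.183 = 3.012.
z_β = 3.012 − 1.960 = 1.052.
Power = Φ(1.052) = 0.854.

power ≈ 0.85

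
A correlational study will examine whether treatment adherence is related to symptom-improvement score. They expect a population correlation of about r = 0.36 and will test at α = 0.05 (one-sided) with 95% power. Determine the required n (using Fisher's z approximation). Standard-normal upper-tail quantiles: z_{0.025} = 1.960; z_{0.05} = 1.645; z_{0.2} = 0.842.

n = 80

Fisher's z: C = ½·ln((1+r)/(1−r)) = ½·ln(2.1250) = 0.3769.
n = ((z_{α} + z_β)/C)² + 3.
(1.645 + 1.645) / 0.3769 = 3.290 / 0.3769 = 8.729.
n = 8.729² + 3 = 76.20 + 3 = 79.2.
Round up.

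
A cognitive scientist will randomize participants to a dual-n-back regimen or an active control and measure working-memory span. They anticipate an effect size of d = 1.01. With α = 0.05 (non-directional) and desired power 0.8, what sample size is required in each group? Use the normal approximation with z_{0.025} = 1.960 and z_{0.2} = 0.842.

n = 16 per group

For two independent groups with equal n: n = 2·((z_{α/2} + z_β) / d)².
z_{α/2} + z_β = 1.960 + 0.842 = 2.802.
n = 2 × (2.802 / 1.01)² = 2 × 2.774² = 2 × 7.70 = 15.4.
Round up to the next whole participant.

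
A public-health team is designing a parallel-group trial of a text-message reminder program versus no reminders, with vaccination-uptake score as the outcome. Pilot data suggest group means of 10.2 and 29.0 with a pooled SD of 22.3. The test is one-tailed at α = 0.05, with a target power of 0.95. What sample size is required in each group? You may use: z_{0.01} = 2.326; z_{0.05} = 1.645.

n = 31 per group

Cohen's d = |M₁ − M₂| / SD_pooled = |10.2 − 29.0| / 22.3 = 18.8 / 22.3 = 0.843.
For two independent groups with equal n: n = 2·((z_{α} + z_β) / d)².
z_{α} + z_β = 1.645 + 1.645 = 3.290.
n = 2 × (3.290 / 0.843)² = 2 × 3.903² = 2 × 15.23 = 30.5.
Round up to the next whole participant.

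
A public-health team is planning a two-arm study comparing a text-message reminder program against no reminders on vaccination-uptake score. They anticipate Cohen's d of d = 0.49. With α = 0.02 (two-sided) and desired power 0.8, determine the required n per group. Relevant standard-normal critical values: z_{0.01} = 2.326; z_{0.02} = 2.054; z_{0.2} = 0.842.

n = 84 per group

For two independent groups with equal n: n = 2·((z_{α/2} + z_β) / d)².
z_{α/2} + z_β = 2.326 + 0.842 = 3.168.
n = 2 × (3.168 / 0.49)² = 2 × 6.465² = 2 × 41.80 = 83.6.
Round up to the next whole participant.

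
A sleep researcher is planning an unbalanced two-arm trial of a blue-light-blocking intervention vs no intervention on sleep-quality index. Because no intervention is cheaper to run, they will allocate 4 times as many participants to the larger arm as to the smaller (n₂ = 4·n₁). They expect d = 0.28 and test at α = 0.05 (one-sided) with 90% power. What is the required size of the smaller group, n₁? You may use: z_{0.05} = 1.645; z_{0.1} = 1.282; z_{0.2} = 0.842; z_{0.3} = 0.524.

With allocation ratio k = n₂/n₁ = 4, Var(x̄₁−x̄₂) = σ²(1/n₁ + 1/(k·n₁)) = σ²·(k+1)/(k·n₁).
So n₁ = (1 + 1/k)·((z_{α} + z_β)/d)² = 1.250 × (2.927/0.28)².
n₁ = 1.250 × 109.28 = 136.6.
Round up: n₁ = 137, giving n₂ = 4 × 137 = 548.

n₁ = 137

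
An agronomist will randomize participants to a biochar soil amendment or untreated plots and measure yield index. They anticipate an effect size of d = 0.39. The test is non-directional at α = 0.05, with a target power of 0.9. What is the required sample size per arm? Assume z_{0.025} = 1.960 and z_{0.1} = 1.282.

For two independent groups with equal n: n = 2·((z_{α/2} + z_β) / d)².
z_{α/2} + z_β = 1.960 + 1.282 = 3.242.
n = 2 × (3.242 / 0.39)² = 2 × 8.313² = 2 × 69.10 = 138.2.
Round up to the next whole participant.

n = 139 per group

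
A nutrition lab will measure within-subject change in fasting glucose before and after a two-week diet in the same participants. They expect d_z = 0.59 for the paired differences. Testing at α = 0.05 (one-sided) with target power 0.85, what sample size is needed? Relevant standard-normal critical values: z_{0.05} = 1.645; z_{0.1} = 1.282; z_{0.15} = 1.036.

n = 21 pairs

For a paired (one-sample on differences) test: n = ((z_{α} + z_β) / d)².
z_{α} + z_β = 1.645 + 1.036 = 2.681.
n = (2.681 / 0.59)² = 4.544² = 20.65.
Round up.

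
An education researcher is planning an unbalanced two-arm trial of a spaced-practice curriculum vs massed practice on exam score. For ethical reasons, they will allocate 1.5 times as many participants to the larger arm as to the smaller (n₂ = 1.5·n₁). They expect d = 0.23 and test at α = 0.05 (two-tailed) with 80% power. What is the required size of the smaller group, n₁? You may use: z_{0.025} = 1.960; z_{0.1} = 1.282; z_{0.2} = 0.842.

n₁ = 248

With allocation ratio k = n₂/n₁ = 1.5, Var(x̄₁−x̄₂) = σ²(1/n₁ + 1/(k·n₁)) = σ²·(k+1)/(k·n₁).
So n₁ = (1 + 1/k)·((z_{α/2} + z_β)/d)² = 1.667 × (2.802/0.23)².
n₁ = 1.667 × 148.42 = 247.4.
Round up: n₁ = 248, giving n₂ = 1.5 × 248 = 372.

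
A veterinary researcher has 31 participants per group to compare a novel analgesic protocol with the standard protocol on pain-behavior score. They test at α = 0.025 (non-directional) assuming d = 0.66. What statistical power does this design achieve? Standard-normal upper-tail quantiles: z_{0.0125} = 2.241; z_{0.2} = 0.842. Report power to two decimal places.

For two equal groups, power = Φ(d·√(n/2) − z_{α/2}).
d·√(n/2) = 0.66 × √(31/2) = 0.66 × 3.937 = 2.598.
z_β = 2.598 − 2.241 = 0.357.
Power = Φ(0.357) = 0.640.

power ≈ 0.64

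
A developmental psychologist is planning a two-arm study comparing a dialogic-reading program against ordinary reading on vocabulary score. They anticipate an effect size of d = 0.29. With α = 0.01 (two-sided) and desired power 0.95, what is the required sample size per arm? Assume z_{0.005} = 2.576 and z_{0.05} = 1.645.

n = 424 per group

For two independent groups with equal n: n = 2·((z_{α/2} + z_β) / d)².
z_{α/2} + z_β = 2.576 + 1.645 = 4.221.
n = 2 × (4.221 / 0.29)² = 2 × 14.555² = 2 × 211.85 = 423.7.
Round up to the next whole participant.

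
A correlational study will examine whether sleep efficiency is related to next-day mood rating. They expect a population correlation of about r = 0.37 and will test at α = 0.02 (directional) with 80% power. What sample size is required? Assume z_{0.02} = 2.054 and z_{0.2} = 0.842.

n = 59

Fisher's z: C = ½·ln((1+r)/(1−r)) = ½·ln(2.1746) = 0.3884.
n = ((z_{α} + z_β)/C)² + 3.
(2.054 + 0.842) / 0.3884 = 2.896 / 0.3884 = 7.456.
n = 7.456² + 3 = 55.60 + 3 = 58.6.
Round up.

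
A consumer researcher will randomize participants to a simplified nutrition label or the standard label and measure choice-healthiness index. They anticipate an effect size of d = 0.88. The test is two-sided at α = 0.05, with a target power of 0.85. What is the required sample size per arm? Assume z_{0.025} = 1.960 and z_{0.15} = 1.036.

n = 24 per group

For two independent groups with equal n: n = 2·((z_{α/2} + z_β) / d)².
z_{α/2} + z_β = 1.960 + 1.036 = 2.996.
n = 2 × (2.996 / 0.88)² = 2 × 3.405² = 2 × 11.59 = 23.2.
Round up to the next whole participant.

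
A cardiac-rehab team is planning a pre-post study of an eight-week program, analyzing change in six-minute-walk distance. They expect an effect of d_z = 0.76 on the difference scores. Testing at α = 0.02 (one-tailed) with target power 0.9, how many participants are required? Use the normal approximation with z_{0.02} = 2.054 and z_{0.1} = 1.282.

For a paired (one-sample on differences) test: n = ((z_{α} + z_β) / d)².
z_{α} + z_β = 2.054 + 1.282 = 3.336.
n = (3.336 / 0.76)² = 4.389² = 19.27.
Round up.

n = 20 pairs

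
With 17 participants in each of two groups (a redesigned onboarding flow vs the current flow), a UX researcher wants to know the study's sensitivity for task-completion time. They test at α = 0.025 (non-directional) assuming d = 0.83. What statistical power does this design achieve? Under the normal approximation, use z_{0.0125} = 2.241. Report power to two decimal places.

For two equal groups, power = Φ(d·√(n/2) − z_{α/2}).
d·√(n/2) = 0.83 × √(17/2) = 0.83 × 2.915 = 2.420.
z_β = 2.420 − 2.241 = 0.179.
Power = Φ(0.179) = 0.571.

power ≈ 0.57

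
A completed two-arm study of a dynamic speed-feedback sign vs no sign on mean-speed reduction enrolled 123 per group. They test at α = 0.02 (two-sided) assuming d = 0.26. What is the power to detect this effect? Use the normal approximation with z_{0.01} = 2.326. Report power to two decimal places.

power ≈ 0.39

For two equal groups, power = Φ(d·√(n/2) − z_{α/2}).
d·√(n/2) = 0.26 × √(123/2) = 0.26 × 7.842 = 2.039.
z_β = 2.039 − 2.326 = -0.287.
Power = Φ(-0.287) = 0.387.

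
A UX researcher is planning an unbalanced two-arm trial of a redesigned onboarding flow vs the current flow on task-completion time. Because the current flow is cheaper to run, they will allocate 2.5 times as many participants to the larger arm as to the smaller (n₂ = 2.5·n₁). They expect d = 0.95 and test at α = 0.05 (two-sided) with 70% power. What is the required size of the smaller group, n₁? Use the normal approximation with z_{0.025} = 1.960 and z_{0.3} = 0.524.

n₁ = 10

With allocation ratio k = n₂/n₁ = 2.5, Var(x̄₁−x̄₂) = σ²(1/n₁ + 1/(k·n₁)) = σ²·(k+1)/(k·n₁).
So n₁ = (1 + 1/k)·((z_{α/2} + z_β)/d)² = 1.400 × (2.484/0.95)².
n₁ = 1.400 × 6.84 = 9.6.
Round up: n₁ = 10, giving n₂ = 2.5 × 10 = 25.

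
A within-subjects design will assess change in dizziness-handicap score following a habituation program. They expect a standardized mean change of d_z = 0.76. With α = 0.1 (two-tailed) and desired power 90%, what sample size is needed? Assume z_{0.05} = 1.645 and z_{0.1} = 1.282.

n = 15 pairs

For a paired (one-sample on differences) test: n = ((z_{α/2} + z_β) / d)².
z_{α/2} + z_β = 1.645 + 1.282 = 2.927.
n = (2.927 / 0.76)² = 3.851² = 14.83.
Round up.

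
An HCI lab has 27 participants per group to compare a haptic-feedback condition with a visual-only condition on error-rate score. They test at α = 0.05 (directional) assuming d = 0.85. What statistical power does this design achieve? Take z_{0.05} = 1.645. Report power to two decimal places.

For two equal groups, power = Φ(d·√(n/2) − z_{α}).
d·√(n/2) = 0.85 × √(27/2) = 0.85 × 3.674 = 3.123.
z_β = 3.123 − 1.645 = 1.478.
Power = Φ(1.478) = 0.930.

power ≈ 0.93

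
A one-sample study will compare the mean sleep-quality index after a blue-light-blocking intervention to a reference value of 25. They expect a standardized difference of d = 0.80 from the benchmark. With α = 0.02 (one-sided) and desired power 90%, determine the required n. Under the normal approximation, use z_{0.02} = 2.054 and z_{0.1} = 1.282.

For a one-sample test: n = ((z_{α} + z_β) / d)².
z_{α} + z_β = 2.054 + 1.282 = 3.336.
n = (3.336 / 0.80)² = 4.170² = 17.39.
Round up.

n = 18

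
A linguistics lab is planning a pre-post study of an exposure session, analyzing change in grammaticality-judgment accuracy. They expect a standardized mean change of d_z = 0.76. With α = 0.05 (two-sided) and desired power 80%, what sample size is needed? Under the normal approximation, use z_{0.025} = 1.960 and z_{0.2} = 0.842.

n = 14 pairs

For a paired (one-sample on differences) test: n = ((z_{α/2} + z_β) / d)².
z_{α/2} + z_β = 1.960 + 0.842 = 2.802.
n = (2.802 / 0.76)² = 3.687² = 13.59.
Round up.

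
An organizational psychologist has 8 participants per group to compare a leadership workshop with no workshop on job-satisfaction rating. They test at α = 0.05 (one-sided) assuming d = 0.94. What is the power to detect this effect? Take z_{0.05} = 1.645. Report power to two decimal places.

power ≈ 0.59

For two equal groups, power = Φ(d·√(n/2) − z_{α}).
d·√(n/2) = 0.94 × √(8/2) = 0.94 × 2.000 = 1.880.
z_β = 1.880 − 1.645 = 0.235.
Power = Φ(0.235) = 0.593.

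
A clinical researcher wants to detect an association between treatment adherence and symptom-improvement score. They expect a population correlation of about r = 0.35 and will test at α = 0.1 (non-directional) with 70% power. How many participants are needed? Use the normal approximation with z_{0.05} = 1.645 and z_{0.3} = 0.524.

Fisher's z: C = ½·ln((1+r)/(1−r)) = ½·ln(2.0769) = 0.3654.
n = ((z_{α/2} + z_β)/C)² + 3.
(1.645 + 0.524) / 0.3654 = 2.169 / 0.3654 = 5.936.
n = 5.936² + 3 = 35.24 + 3 = 38.2.
Round up.

n = 39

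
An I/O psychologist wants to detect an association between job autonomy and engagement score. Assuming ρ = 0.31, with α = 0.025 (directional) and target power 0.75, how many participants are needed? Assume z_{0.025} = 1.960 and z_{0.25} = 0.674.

n = 71

Fisher's z: C = ½·ln((1+r)/(1−r)) = ½·ln(1.8986) = 0.3205.
n = ((z_{α} + z_β)/C)² + 3.
(1.960 + 0.674) / 0.3205 = 2.634 / 0.3205 = 8.218.
n = 8.218² + 3 = 67.54 + 3 = 70.5.
Round up.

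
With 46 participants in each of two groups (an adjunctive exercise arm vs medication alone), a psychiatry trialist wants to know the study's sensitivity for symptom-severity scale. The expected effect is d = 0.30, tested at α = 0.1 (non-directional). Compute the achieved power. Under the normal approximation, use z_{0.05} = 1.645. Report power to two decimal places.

For two equal groups, power = Φ(d·√(n/2) − z_{α/2}).
d·√(n/2) = 0.30 × √(46/2) = 0.30 × 4.796 = 1.439.
z_β = 1.439 − 1.645 = -0.206.
Power = Φ(-0.206) = 0.418.

power ≈ 0.42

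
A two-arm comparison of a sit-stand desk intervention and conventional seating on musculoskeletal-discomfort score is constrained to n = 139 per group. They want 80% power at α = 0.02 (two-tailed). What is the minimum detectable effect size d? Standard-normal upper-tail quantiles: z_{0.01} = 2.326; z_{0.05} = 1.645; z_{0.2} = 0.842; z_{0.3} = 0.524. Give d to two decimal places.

For two independent groups of n = 139 each: d_min = (z_{α/2} + z_β)·√(2/n).
z-sum = 2.326 + 0.842 = 3.168.
d_min = 3.168 × √(2/139) = 3.168 × 0.1200 = 0.380.

d_min ≈ 0.38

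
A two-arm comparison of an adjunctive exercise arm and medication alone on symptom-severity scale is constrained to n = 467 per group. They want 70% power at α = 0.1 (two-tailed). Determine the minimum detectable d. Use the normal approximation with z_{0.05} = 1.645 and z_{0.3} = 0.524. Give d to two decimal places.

For two independent groups of n = 467 each: d_min = (z_{α/2} + z_β)·√(2/n).
z-sum = 1.645 + 0.524 = 2.169.
d_min = 2.169 × √(2/467) = 2.169 × 0.0654 = 0.142.

d_min ≈ 0.14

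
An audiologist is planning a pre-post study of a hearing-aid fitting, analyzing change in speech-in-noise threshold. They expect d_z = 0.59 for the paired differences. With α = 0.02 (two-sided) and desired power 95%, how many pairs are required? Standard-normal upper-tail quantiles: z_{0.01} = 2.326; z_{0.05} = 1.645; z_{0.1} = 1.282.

n = 46 pairs

For a paired (one-sample on differences) test: n = ((z_{α/2} + z_β) / d)².
z_{α/2} + z_β = 2.326 + 1.645 = 3.971.
n = (3.971 / 0.59)² = 6.731² = 45.30.
Round up.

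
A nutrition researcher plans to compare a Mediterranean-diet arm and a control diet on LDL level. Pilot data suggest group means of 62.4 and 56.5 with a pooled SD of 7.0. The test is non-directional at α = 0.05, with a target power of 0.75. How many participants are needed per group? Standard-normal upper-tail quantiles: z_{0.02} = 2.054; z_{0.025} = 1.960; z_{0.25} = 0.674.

Cohen's d = |M₁ − M₂| / SD_pooled = |62.4 − 56.5| / 7.0 = 5.9 / 7.0 = 0.843.
For two independent groups with equal n: n = 2·((z_{α/2} + z_β) / d)².
z_{α/2} + z_β = 1.960 + 0.674 = 2.634.
n = 2 × (2.634 / 0.843)² = 2 × 3.125² = 2 × 9.76 = 19.5.
Round up to the next whole participant.

n = 20 per group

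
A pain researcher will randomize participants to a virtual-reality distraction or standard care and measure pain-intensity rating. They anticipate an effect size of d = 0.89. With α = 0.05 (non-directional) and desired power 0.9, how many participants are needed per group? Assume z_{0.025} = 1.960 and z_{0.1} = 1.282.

n = 27 per group

For two independent groups with equal n: n = 2·((z_{α/2} + z_β) / d)².
z_{α/2} + z_β = 1.960 + 1.282 = 3.242.
n = 2 × (3.242 / 0.89)² = 2 × 3.643² = 2 × 13.27 = 26.5.
Round up to the next whole participant.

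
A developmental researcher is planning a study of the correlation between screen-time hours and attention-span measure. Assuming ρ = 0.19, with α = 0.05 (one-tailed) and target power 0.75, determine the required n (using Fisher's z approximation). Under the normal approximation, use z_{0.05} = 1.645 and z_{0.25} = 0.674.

Fisher's z: C = ½·ln((1+r)/(1−r)) = ½·ln(1.4691) = 0.1923.
n = ((z_{α} + z_β)/C)² + 3.
(1.645 + 0.674) / 0.1923 = 2.319 / 0.1923 = 12.059.
n = 12.059² + 3 = 145.43 + 3 = 148.4.
Round up.

n = 149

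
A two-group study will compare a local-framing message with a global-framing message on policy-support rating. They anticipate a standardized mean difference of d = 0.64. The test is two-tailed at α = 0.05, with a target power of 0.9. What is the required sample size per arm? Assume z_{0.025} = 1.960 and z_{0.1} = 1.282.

For two independent groups with equal n: n = 2·((z_{α/2} + z_β) / d)².
z_{α/2} + z_β = 1.960 + 1.282 = 3.242.
n = 2 × (3.242 / 0.64)² = 2 × 5.066² = 2 × 25.66 = 51.3.
Round up to the next whole participant.

n = 52 per group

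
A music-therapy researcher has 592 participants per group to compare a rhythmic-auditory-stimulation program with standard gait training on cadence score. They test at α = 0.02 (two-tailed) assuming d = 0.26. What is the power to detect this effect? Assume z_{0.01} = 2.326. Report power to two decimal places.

For two equal groups, power = Φ(d·√(n/2) − z_{α/2}).
d·√(n/2) = 0.26 × √(592/2) = 0.26 × 17.205 = 4.473.
z_β = 4.473 − 2.326 = 2.147.
Power = Φ(2.147) = 0.984.

power ≈ 0.98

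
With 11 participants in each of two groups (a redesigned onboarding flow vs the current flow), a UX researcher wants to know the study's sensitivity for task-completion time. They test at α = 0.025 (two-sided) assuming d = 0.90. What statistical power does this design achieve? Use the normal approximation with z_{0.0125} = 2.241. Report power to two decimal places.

power ≈ 0.45

For two equal groups, power = Φ(d·√(n/2) − z_{α/2}).
d·√(n/2) = 0.90 × √(11/2) = 0.90 × 2.345 = 2.111.
z_β = 2.111 − 2.241 = -0.130.
Power = Φ(-0.130) = 0.448.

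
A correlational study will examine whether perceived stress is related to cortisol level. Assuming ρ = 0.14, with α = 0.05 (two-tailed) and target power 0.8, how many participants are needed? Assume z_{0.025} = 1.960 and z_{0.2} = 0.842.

n = 399

Fisher's z: C = ½·ln((1+r)/(1−r)) = ½·ln(1.3256) = 0.1409.
n = ((z_{α/2} + z_β)/C)² + 3.
(1.960 + 0.842) / 0.1409 = 2.802 / 0.1409 = 19.886.
n = 19.886² + 3 = 395.47 + 3 = 398.5.
Round up.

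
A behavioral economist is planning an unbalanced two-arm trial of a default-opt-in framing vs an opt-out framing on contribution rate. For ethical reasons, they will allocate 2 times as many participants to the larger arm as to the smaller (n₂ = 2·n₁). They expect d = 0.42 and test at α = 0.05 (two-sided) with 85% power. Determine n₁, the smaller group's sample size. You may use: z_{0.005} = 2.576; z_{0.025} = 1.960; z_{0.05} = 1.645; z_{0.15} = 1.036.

n₁ = 77

With allocation ratio k = n₂/n₁ = 2, Var(x̄₁−x̄₂) = σ²(1/n₁ + 1/(k·n₁)) = σ²·(k+1)/(k·n₁).
So n₁ = (1 + 1/k)·((z_{α/2} + z_β)/d)² = 1.500 × (2.996/0.42)².
n₁ = 1.500 × 50.88 = 76.3.
Round up: n₁ = 77, giving n₂ = 2 × 77 = 154.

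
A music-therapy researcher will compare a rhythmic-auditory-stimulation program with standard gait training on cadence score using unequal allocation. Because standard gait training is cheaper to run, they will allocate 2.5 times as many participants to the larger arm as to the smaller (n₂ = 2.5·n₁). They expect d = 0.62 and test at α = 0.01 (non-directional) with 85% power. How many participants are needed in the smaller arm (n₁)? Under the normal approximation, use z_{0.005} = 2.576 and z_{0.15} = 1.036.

n₁ = 48

With allocation ratio k = n₂/n₁ = 2.5, Var(x̄₁−x̄₂) = σ²(1/n₁ + 1/(k·n₁)) = σ²·(k+1)/(k·n₁).
So n₁ = (1 + 1/k)·((z_{α/2} + z_β)/d)² = 1.400 × (3.612/0.62)².
n₁ = 1.400 × 33.94 = 47.5.
Round up: n₁ = 48, giving n₂ = 2.5 × 48 = 120.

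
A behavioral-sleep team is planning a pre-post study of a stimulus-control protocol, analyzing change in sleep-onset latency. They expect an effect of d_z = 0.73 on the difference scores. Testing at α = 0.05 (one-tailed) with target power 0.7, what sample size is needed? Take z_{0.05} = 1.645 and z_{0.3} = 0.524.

For a paired (one-sample on differences) test: n = ((z_{α} + z_β) / d)².
z_{α} + z_β = 1.645 + 0.524 = 2.169.
n = (2.169 / 0.73)² = 2.971² = 8.83.
Round up.

n = 9 pairs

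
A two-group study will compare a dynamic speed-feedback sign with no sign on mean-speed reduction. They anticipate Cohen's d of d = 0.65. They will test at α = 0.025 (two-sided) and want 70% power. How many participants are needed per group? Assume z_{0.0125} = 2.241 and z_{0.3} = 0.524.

n = 37 per group

For two independent groups with equal n: n = 2·((z_{α/2} + z_β) / d)².
z_{α/2} + z_β = 2.241 + 0.524 = 2.765.
n = 2 × (2.765 / 0.65)² = 2 × 4.254² = 2 × 18.10 = 36.2.
Round up to the next whole participant.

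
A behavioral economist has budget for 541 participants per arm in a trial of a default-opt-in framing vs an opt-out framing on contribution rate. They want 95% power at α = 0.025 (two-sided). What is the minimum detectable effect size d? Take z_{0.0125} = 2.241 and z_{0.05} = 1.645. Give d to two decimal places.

For two independent groups of n = 541 each: d_min = (z_{α/2} + z_β)·√(2/n).
z-sum = 2.241 + 1.645 = 3.886.
d_min = 3.886 × √(2/541) = 3.886 × 0.0608 = 0.236.

d_min ≈ 0.24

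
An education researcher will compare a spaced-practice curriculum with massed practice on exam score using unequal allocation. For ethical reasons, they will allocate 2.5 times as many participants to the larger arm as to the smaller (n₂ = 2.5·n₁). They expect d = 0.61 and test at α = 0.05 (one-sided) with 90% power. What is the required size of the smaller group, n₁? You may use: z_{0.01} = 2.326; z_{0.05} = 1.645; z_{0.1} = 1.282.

n₁ = 33

With allocation ratio k = n₂/n₁ = 2.5, Var(x̄₁−x̄₂) = σ²(1/n₁ + 1/(k·n₁)) = σ²·(k+1)/(k·n₁).
So n₁ = (1 + 1/k)·((z_{α} + z_β)/d)² = 1.400 × (2.927/0.61)².
n₁ = 1.400 × 23.02 = 32.2.
Round up: n₁ = 33, giving n₂ = ⌈2.5 × 33⌉ = ⌈82.5⌉ = 83.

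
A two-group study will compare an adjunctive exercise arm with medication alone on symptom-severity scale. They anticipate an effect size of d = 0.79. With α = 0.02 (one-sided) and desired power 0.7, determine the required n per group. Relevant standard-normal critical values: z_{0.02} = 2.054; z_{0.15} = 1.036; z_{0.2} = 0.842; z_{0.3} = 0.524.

For two independent groups with equal n: n = 2·((z_{α} + z_β) / d)².
z_{α} + z_β = 2.054 + 0.524 = 2.578.
n = 2 × (2.578 / 0.79)² = 2 × 3.263² = 2 × 10.65 = 21.3.
Round up to the next whole participant.

n = 22 per group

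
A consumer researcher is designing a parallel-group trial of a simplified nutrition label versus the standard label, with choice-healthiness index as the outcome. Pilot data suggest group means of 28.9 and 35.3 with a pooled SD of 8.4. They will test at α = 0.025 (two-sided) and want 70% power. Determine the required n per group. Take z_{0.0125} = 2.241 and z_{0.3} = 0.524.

Cohen's d = |M₁ − M₂| / SD_pooled = |28.9 − 35.3| / 8.4 = 6.4 / 8.4 = 0.762.
For two independent groups with equal n: n = 2·((z_{α/2} + z_β) / d)².
z_{α/2} + z_β = 2.241 + 0.524 = 2.765.
n = 2 × (2.765 / 0.762)² = 2 × 3.629² = 2 × 13.17 = 26.3.
Round up to the next whole participant.

n = 27 per group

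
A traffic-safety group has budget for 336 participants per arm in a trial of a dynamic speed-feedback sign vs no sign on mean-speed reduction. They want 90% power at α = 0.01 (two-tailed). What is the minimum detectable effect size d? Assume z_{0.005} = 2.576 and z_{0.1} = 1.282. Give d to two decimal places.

d_min ≈ 0.30

For two independent groups of n = 336 each: d_min = (z_{α/2} + z_β)·√(2/n).
z-sum = 2.576 + 1.282 = 3.858.
d_min = 3.858 × √(2/336) = 3.858 × 0.0772 = 0.298.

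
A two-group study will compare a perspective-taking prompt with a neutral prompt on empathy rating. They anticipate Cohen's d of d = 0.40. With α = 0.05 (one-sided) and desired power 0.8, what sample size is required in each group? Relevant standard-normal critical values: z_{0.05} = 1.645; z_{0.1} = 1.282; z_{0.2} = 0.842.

n = 78 per group

For two independent groups with equal n: n = 2·((z_{α} + z_β) / d)².
z_{α} + z_β = 1.645 + 0.842 = 2.487.
n = 2 × (2.487 / 0.40)² = 2 × 6.218² = 2 × 38.66 = 77.3.
Round up to the next whole participant.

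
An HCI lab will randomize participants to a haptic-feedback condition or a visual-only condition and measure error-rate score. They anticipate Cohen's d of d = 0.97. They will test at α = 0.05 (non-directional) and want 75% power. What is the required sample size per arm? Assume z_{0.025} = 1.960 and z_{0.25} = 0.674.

n = 15 per group

For two independent groups with equal n: n = 2·((z_{α/2} + z_β) / d)².
z_{α/2} + z_β = 1.960 + 0.674 = 2.634.
n = 2 × (2.634 / 0.97)² = 2 × 2.715² = 2 × 7.37 = 14.7.
Round up to the next whole participant.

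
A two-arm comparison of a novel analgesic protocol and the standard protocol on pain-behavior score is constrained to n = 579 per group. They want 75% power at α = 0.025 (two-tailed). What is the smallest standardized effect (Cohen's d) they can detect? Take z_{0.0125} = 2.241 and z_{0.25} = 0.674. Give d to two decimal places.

For two independent groups of n = 579 each: d_min = (z_{α/2} + z_β)·√(2/n).
z-sum = 2.241 + 0.674 = 2.915.
d_min = 2.915 × √(2/579) = 2.915 × 0.0588 = 0.171.

d_min ≈ 0.17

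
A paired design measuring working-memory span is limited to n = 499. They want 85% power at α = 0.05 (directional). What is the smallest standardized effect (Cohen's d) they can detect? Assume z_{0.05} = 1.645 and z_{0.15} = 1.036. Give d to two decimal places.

d_min ≈ 0.12

For a single sample (or paired design) of n = 499: d_min = (z_{α} + z_β)/√n.
z-sum = 1.645 + 1.036 = 2.681.
d_min = 2.681 / √499 = 2.681 / 22.338 = 0.120.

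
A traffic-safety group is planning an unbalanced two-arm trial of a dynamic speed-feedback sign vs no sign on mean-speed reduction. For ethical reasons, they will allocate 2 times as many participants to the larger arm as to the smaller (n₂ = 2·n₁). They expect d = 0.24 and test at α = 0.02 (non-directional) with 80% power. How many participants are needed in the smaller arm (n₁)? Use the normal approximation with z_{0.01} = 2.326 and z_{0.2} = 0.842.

n₁ = 262

With allocation ratio k = n₂/n₁ = 2, Var(x̄₁−x̄₂) = σ²(1/n₁ + 1/(k·n₁)) = σ²·(k+1)/(k·n₁).
So n₁ = (1 + 1/k)·((z_{α/2} + z_β)/d)² = 1.500 × (3.168/0.24)².
n₁ = 1.500 × 174.24 = 261.4.
Round up: n₁ = 262, giving n₂ = 2 × 262 = 524.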